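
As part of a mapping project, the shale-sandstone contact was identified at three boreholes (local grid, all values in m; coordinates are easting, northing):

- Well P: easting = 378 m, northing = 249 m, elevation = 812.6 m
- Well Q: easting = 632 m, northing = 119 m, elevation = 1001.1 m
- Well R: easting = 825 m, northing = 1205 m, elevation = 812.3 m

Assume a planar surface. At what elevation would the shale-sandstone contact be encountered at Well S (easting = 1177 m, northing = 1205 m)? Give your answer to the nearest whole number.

Two edge vectors: Well P→Well Q = (254, -130, 188.5), Well P→Well R = (447, 956, -0.3).
Normal n = (Well P→Well Q) × (Well P→Well R) = (-180167, 84335.7, 300934).
So ∂z/∂easting = −n_x/n_z = 0.59869 and ∂z/∂northing = −n_y/n_z = −0.28025.
Intercept c from Well P: 812.6 − 226.31 + 69.78 = 656.08.
At (1177, 1205): z = 704.7 − 337.7 + 656.08 = 1023.0 m.

1023 m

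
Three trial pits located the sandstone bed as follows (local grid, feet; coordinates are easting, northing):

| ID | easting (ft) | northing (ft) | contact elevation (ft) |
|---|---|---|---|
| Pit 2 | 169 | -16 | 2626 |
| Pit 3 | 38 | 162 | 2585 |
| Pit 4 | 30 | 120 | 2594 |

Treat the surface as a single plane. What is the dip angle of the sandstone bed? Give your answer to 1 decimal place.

12.3°

Let the plane be z = a·easting + b·northing + c.
Pit 3−Pit 2: −131a + 178b = −41;  Pit 4−Pit 2: −139a + 136b = −32.
Solving gives a = 0.01733, b = −0.21759.
Gradient magnitude |∇z| = √(a² + b²) = √(0.00030 + 0.04734) = 0.21827.
True dip = arctan(0.21827) = 12.3°, dipping toward N (azimuth ≈ 355°).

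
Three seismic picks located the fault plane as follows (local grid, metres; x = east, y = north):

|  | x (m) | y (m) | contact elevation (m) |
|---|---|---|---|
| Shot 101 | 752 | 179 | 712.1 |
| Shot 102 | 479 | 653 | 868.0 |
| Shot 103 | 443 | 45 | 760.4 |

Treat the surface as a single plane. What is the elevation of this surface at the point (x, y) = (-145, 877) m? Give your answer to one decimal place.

Let the plane be z = a·x + b·y + c.
Shot 102−Shot 101: −273a + 474b = 155.9;  Shot 103−Shot 101: −309a − 134b = 48.3.
Solving gives a = −0.23920, b = 0.19114.
Then c = 712.1 − a·752 − b·179 = 857.76.
At (-145, 877): z = 34.7 + 167.6 + 857.76 = 1060.1 m.

1060.1 m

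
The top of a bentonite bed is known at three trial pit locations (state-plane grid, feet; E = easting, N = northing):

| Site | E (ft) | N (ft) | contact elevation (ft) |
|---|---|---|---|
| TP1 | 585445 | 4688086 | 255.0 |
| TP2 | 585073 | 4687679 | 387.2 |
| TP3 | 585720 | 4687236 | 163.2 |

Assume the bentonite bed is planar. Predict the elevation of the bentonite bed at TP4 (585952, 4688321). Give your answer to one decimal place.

Let the plane be z = a·E + b·N + c.
TP2−TP1: −372a − 407b = 132.2;  TP3−TP1: 275a − 850b = −91.8.
Solving gives a = −0.349740380, b = −0.005151299.
Then c = 255 − a·585445 − b·4688086 = 229158.49.
At (585952, 4688321): z = −204931.1 − 24150.9 + 229158.49 = 76.5 ft.

76.5 ft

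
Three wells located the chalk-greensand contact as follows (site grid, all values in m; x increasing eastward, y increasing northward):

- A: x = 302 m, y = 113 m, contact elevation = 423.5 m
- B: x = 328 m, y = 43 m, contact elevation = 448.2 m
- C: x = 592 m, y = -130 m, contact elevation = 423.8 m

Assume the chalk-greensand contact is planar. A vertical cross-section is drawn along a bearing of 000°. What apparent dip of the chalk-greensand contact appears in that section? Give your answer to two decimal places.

Two edge vectors: A→B = (26, -70, 24.7), A→C = (290, -243, 0.3).
Normal n = (A→B) × (A→C) = (5981.1, 7155.2, 13982).
So ∂z/∂x = −n_x/n_z = −0.42777 and ∂z/∂y = −n_y/n_z = −0.51174.
Unit vector along 000° is (sin 0°, cos 0°) = (0.0000, 1.0000).
Slope in that direction = a·(0.0000) + b·(1.0000) = −0.51174.
Apparent dip = arctan|0.51174| = 27.10° (true dip is 33.7°, so apparent ≤ true as expected).

27.10°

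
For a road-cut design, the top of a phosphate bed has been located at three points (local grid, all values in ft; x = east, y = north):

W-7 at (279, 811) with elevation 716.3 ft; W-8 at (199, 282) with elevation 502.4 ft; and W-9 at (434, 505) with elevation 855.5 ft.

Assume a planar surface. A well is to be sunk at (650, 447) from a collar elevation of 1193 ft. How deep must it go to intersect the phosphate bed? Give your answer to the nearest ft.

Two edge vectors: W-7→W-8 = (-80, -529, -213.9), W-7→W-9 = (155, -306, 139.2).
Normal n = (W-7→W-8) × (W-7→W-9) = (-139090.2, -22018.5, 106475).
So ∂z/∂x = −n_x/n_z = 1.30632 and ∂z/∂y = −n_y/n_z = 0.20680.
Intercept c from W-7: 716.3 − 364.46 − 167.71 = 184.13.
At (650, 447): z_contact = 849.1 + 92.4 + 184.13 = 1125.7 ft.
Depth below ground = 1193 − 1125.7 = 67 ft.

67 ft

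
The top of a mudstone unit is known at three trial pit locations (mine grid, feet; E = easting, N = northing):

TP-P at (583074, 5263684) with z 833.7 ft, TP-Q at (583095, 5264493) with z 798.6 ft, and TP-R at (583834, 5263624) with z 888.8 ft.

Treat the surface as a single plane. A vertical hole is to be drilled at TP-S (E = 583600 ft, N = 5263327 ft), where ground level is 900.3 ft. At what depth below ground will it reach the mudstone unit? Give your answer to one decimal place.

14.2 ft

Two edge vectors: TP-P→TP-Q = (21, 809, -35.1), TP-P→TP-R = (760, -60, 55.1).
Normal n = (TP-P→TP-Q) × (TP-P→TP-R) = (42469.9, -27833.1, -616100).
So ∂z/∂E = −n_x/n_z = 0.068933452 and ∂z/∂N = −n_y/n_z = −0.045176270.
Intercept c from TP-P: 833.7 − 40193.30 + 237793.61 = 198434.01.
At (583600, 5263327): z_contact = 40229.56 − 237777.48 + 198434.01 = 886.09 ft.
Depth below ground = 900.3 − 886.09 = 14.2 ft.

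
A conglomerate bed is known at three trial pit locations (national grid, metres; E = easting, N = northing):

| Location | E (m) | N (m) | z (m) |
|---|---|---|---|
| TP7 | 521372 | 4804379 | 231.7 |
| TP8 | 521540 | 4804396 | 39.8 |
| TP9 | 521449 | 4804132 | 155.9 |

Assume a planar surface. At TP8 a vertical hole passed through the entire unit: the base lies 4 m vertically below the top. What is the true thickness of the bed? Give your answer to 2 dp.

Two edge vectors: TP7→TP8 = (168, 17, -191.9), TP7→TP9 = (77, -247, -75.8).
Normal n = (TP7→TP8) × (TP7→TP9) = (-48687.9, -2041.9, -42805).
So ∂z/∂E = −n_x/n_z = −1.13743 and ∂z/∂N = −n_y/n_z = −0.04770.
|∇z| = √(a²+b²) = 1.13843, so dip δ = arctan(1.13843) = 48.70°.
True thickness = vertical thickness × cos δ = 4 × cos 48.70° = 2.64 m.

2.64 m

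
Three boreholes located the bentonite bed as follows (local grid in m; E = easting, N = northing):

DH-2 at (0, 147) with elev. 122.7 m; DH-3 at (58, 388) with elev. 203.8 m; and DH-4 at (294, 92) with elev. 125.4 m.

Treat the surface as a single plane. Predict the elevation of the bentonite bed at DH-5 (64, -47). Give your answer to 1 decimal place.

Two edge vectors: DH-2→DH-3 = (58, 241, 81.1), DH-2→DH-4 = (294, -55, 2.7).
Normal n = (DH-2→DH-3) × (DH-2→DH-4) = (5111.2, 23686.8, -74044).
So ∂z/∂E = −n_x/n_z = 0.06903 and ∂z/∂N = −n_y/n_z = 0.31990.
Intercept c from DH-2: 122.7 + 0.00 − 47.03 = 75.67.
At (64, -47): z = 4.4 − 15.0 + 75.67 = 65.1 m.

65.1 m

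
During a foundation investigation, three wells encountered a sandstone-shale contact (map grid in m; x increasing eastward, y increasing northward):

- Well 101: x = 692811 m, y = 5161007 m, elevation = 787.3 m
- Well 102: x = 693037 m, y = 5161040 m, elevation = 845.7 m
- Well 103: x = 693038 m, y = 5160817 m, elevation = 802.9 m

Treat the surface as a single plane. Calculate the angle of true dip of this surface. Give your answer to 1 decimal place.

16.7°

Two edge vectors: Well 101→Well 102 = (226, 33, 58.4), Well 101→Well 103 = (227, -190, 15.6).
Normal n = (Well 101→Well 102) × (Well 101→Well 103) = (11610.8, 9731.2, -50431).
So ∂z/∂x = −n_x/n_z = 0.23023 and ∂z/∂y = −n_y/n_z = 0.19296.
Gradient magnitude |∇z| = √(a² + b²) = √(0.05301 + 0.03723) = 0.30040.
True dip = arctan(0.30040) = 16.7°, dipping toward SW (azimuth ≈ 230°).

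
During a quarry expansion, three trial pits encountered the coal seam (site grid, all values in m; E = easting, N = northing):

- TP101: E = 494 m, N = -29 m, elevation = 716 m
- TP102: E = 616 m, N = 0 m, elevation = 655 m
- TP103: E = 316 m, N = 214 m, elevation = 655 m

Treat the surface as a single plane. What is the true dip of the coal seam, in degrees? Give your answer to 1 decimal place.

Let the plane be z = a·E + b·N + c.
TP102−TP101: 122a + 29b = −61;  TP103−TP101: −178a + 243b = −61.
Solving gives a = −0.37503, b = −0.52574.
Gradient magnitude |∇z| = √(a² + b²) = √(0.14065 + 0.27640) = 0.64579.
True dip = arctan(0.64579) = 32.9°, dipping toward NE (azimuth ≈ 036°).

32.9°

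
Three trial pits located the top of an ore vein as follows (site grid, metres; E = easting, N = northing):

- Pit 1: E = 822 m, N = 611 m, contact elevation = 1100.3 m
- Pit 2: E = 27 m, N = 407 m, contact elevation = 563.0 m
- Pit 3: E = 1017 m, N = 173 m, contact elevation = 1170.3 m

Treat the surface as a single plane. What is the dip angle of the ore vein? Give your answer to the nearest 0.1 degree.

Two edge vectors: Pit 1→Pit 2 = (-795, -204, -537.3), Pit 1→Pit 3 = (195, -438, 70).
Normal n = (Pit 1→Pit 2) × (Pit 1→Pit 3) = (-249617.4, -49123.5, 387990).
So ∂z/∂E = −n_x/n_z = 0.64336 and ∂z/∂N = −n_y/n_z = 0.12661.
Gradient magnitude |∇z| = √(a² + b²) = √(0.41391 + 0.01603) = 0.65570.
True dip = arctan(0.65570) = 33.3°, dipping toward W (azimuth ≈ 259°).

33.3°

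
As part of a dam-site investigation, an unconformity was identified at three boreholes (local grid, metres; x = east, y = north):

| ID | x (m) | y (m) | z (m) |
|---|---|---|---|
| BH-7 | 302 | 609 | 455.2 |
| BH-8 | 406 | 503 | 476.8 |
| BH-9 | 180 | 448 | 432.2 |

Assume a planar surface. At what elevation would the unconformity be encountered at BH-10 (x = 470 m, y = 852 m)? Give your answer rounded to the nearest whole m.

Let the plane be z = a·x + b·y + c.
BH-8−BH-7: 104a − 106b = 21.6;  BH-9−BH-7: −122a − 161b = −23.
Solving gives a = 0.19934, b = −0.00820.
Then c = 455.2 − a·302 − b·609 = 399.99.
At (470, 852): z = 93.7 − 7.0 + 399.99 = 486.7 m.

487 m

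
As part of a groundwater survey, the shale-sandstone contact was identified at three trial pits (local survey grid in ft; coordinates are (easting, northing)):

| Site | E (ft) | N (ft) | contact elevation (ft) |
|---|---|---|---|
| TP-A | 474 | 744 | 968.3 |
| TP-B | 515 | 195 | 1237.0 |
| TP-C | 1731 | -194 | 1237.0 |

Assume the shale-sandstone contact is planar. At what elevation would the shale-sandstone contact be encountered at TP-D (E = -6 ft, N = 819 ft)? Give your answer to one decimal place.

Let the plane be z = a·E + b·N + c.
TP-B−TP-A: 41a − 549b = 268.7;  TP-C−TP-A: 1257a − 938b = 268.7.
Solving gives a = −0.160403, b = −0.501414.
Then c = 968.3 − a·474 − b·744 = 1417.38.
At (-6, 819): z = 1.0 − 410.7 + 1417.38 = 1007.7 ft.

1007.7 ft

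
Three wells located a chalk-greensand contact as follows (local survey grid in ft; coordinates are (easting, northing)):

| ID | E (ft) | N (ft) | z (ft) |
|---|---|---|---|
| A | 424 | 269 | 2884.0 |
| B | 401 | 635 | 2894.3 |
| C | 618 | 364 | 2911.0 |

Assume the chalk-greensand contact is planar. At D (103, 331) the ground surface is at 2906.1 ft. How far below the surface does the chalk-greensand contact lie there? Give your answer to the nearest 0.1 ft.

58.9 ft

Two edge vectors: A→B = (-23, 366, 10.3), A→C = (194, 95, 27).
Normal n = (A→B) × (A→C) = (8903.5, 2619.2, -73189).
So ∂z/∂E = −n_x/n_z = 0.12165 and ∂z/∂N = −n_y/n_z = 0.03579.
Intercept c from A: 2884 − 51.58 − 9.63 = 2822.79.
At (103, 331): z_contact = 12.53 + 11.85 + 2822.79 = 2847.17 ft.
Depth below ground = 2906.1 − 2847.17 = 58.9 ft.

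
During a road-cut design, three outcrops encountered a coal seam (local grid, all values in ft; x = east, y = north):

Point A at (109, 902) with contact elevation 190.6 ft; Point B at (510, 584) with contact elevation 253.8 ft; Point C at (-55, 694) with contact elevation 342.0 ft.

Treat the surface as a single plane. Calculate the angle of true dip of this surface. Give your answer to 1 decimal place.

30.3°

Two edge vectors: Point A→Point B = (401, -318, 63.2), Point A→Point C = (-164, -208, 151.4).
Normal n = (Point A→Point B) × (Point A→Point C) = (-34999.6, -71076.2, -135560).
So ∂z/∂x = −n_x/n_z = −0.25819 and ∂z/∂y = −n_y/n_z = −0.52432.
Gradient magnitude |∇z| = √(a² + b²) = √(0.06666 + 0.27491) = 0.58444.
True dip = arctan(0.58444) = 30.3°, dipping toward NNE (azimuth ≈ 026°).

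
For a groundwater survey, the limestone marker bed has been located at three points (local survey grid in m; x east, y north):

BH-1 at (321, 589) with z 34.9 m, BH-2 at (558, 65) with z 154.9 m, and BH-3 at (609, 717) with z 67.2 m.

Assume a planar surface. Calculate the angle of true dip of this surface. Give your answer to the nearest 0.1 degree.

Let the plane be z = a·x + b·y + c.
BH-2−BH-1: 237a − 524b = 120;  BH-3−BH-1: 288a + 128b = 32.3.
Solving gives a = 0.17813, b = −0.14844.
Gradient magnitude |∇z| = √(a² + b²) = √(0.03173 + 0.02204) = 0.23187.
True dip = arctan(0.23187) = 13.1°, dipping toward NW (azimuth ≈ 310°).

13.1°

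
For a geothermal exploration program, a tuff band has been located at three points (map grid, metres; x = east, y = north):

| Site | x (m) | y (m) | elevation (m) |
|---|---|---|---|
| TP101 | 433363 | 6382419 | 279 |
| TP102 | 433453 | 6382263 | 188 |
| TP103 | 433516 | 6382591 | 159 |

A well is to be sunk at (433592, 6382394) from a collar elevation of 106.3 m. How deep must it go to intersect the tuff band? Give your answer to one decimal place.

29.3 m

Two edge vectors: TP101→TP102 = (90, -156, -91), TP101→TP103 = (153, 172, -120).
Normal n = (TP101→TP102) × (TP101→TP103) = (34372, -3123, 39348).
So ∂z/∂x = −n_x/n_z = −0.873538680 and ∂z/∂y = −n_y/n_z = 0.079368710.
Intercept c from TP101: 279 + 378559.34 − 506564.36 = −127726.02.
At (433592, 6382394): z_contact = −378759.38 + 506562.38 − 127726.02 = 76.98 m.
Depth below ground = 106.3 − 76.98 = 29.3 m.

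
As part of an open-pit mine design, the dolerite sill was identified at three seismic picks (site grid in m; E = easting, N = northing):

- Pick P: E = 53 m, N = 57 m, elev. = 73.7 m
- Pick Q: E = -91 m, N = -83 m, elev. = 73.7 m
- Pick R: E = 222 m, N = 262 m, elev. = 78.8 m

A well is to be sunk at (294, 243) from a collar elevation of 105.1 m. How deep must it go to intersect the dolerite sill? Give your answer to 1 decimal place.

37.5 m

Two edge vectors: Pick P→Pick Q = (-144, -140, 0), Pick P→Pick R = (169, 205, 5.1).
Normal n = (Pick P→Pick Q) × (Pick P→Pick R) = (-714, 734.4, -5860).
So ∂z/∂E = −n_x/n_z = −0.12184 and ∂z/∂N = −n_y/n_z = 0.12532.
Intercept c from Pick P: 73.7 + 6.46 − 7.14 = 73.01.
At (294, 243): z_contact = −35.82 + 30.45 + 73.01 = 67.65 m.
Depth below ground = 105.1 − 67.65 = 37.5 m.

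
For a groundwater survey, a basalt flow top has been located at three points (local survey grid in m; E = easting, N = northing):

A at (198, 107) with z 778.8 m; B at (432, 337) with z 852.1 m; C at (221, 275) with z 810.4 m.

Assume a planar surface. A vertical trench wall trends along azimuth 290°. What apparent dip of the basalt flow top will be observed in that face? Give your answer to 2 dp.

4.69°

Let the plane be z = a·E + b·N + c.
B−A: 234a + 230b = 73.3;  C−A: 23a + 168b = 31.6.
Solving gives a = 0.14833, b = 0.16779.
Unit vector along 290° is (sin 290°, cos 290°) = (-0.9397, 0.3420).
Slope in that direction = a·(-0.9397) + b·(0.3420) = −0.08200.
Apparent dip = arctan|0.08200| = 4.69° (true dip is 12.6°, so apparent ≤ true as expected).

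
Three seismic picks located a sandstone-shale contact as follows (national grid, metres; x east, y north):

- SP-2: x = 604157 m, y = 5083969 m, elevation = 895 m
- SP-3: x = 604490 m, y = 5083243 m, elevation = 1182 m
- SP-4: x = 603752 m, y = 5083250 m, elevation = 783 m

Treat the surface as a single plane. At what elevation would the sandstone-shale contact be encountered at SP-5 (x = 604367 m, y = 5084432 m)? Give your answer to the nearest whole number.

Two edge vectors: SP-2→SP-3 = (333, -726, 287), SP-2→SP-4 = (-405, -719, -112).
Normal n = (SP-2→SP-3) × (SP-2→SP-4) = (287665, -78939, -533457).
So ∂z/∂x = −n_x/n_z = 0.53924684 and ∂z/∂y = −n_y/n_z = −0.14797631.
Intercept c from SP-2: 895 − 325789.75 + 752306.99 = 427412.24.
At (604367, 5084432): z = 325903.0 − 752375.5 + 427412.24 = 939.7 m.

940 m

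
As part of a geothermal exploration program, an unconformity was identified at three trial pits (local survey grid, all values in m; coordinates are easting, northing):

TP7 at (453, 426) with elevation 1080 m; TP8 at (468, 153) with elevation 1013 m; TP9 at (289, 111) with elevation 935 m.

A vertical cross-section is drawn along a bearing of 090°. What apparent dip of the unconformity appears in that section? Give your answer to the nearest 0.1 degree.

Let the plane be z = a·easting + b·northing + c.
TP8−TP7: 15a − 273b = −67;  TP9−TP7: −164a − 315b = −145.
Solving gives a = 0.37336, b = 0.26594.
Unit vector along 090° is (sin 90°, cos 90°) = (1.0000, 0.0000).
Slope in that direction = a·(1.0000) + b·(0.0000) = 0.37336.
Apparent dip = arctan|0.37336| = 20.5° (true dip is 24.6°, so apparent ≤ true as expected).

20.5°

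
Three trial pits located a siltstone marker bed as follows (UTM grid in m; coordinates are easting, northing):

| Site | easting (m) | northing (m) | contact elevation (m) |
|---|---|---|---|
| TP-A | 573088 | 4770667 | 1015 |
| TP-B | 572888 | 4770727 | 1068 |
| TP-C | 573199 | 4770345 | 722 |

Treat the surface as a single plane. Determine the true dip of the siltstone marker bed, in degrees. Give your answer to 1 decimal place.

42.4°

Two edge vectors: TP-A→TP-B = (-200, 60, 53), TP-A→TP-C = (111, -322, -293).
Normal n = (TP-A→TP-B) × (TP-A→TP-C) = (-514, -52717, 57740).
So ∂z/∂easting = −n_x/n_z = 0.00890 and ∂z/∂northing = −n_y/n_z = 0.91301.
Gradient magnitude |∇z| = √(a² + b²) = √(0.00008 + 0.83358) = 0.91305.
True dip = arctan(0.91305) = 42.4°, dipping toward S (azimuth ≈ 181°).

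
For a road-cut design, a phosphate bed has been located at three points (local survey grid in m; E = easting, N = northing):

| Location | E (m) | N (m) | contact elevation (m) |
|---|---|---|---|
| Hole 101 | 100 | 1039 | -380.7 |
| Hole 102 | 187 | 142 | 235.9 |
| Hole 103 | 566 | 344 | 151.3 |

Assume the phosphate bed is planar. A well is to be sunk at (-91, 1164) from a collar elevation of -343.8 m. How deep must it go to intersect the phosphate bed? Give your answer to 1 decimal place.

147.2 m

Two edge vectors: Hole 101→Hole 102 = (87, -897, 616.6), Hole 101→Hole 103 = (466, -695, 532).
Normal n = (Hole 101→Hole 102) × (Hole 101→Hole 103) = (-48667, 241051.6, 357537).
So ∂z/∂E = −n_x/n_z = 0.136117 and ∂z/∂N = −n_y/n_z = −0.674200.
Intercept c from Hole 101: -380.7 − 13.61 + 700.49 = 306.18.
At (-91, 1164): z_contact = −12.39 − 784.77 + 306.18 = -490.97 m.
Depth below ground = -343.8 − (-490.97) = 147.2 m.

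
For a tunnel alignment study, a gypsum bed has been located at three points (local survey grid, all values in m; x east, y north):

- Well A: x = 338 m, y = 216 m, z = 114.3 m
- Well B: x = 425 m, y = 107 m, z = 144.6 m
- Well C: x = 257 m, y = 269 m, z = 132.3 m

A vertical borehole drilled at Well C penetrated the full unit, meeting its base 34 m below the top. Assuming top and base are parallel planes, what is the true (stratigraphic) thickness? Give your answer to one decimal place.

21.0 m

Two edge vectors: Well A→Well B = (87, -109, 30.3), Well A→Well C = (-81, 53, 18).
Normal n = (Well A→Well B) × (Well A→Well C) = (-3567.9, -4020.3, -4218).
So ∂z/∂x = −n_x/n_z = −0.84587 and ∂z/∂y = −n_y/n_z = −0.95313.
|∇z| = √(a²+b²) = 1.27435, so dip δ = arctan(1.27435) = 51.88°.
True thickness = vertical thickness × cos δ = 34 × cos 51.88° = 21.0 m.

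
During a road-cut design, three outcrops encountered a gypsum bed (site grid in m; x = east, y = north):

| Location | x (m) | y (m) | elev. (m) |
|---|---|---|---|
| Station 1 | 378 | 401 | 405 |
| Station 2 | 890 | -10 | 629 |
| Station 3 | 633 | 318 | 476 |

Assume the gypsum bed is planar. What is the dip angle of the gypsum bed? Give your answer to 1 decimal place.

20.5°

Two edge vectors: Station 1→Station 2 = (512, -411, 224), Station 1→Station 3 = (255, -83, 71).
Normal n = (Station 1→Station 2) × (Station 1→Station 3) = (-10589, 20768, 62309).
So ∂z/∂x = −n_x/n_z = 0.16994 and ∂z/∂y = −n_y/n_z = −0.33331.
Gradient magnitude |∇z| = √(a² + b²) = √(0.02888 + 0.11109) = 0.37413.
True dip = arctan(0.37413) = 20.5°, dipping toward NNW (azimuth ≈ 333°).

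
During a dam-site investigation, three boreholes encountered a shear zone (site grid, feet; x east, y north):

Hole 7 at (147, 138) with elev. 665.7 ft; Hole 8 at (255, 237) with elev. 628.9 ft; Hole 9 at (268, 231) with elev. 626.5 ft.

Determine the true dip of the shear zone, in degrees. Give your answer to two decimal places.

Let the plane be z = a·x + b·y + c.
Hole 8−Hole 7: 108a + 99b = −36.8;  Hole 9−Hole 7: 121a + 93b = −39.2.
Solving gives a = −0.23690, b = −0.11328.
Gradient magnitude |∇z| = √(a² + b²) = √(0.05612 + 0.01283) = 0.26259.
True dip = arctan(0.26259) = 14.71°, dipping toward ENE (azimuth ≈ 064°).

14.71°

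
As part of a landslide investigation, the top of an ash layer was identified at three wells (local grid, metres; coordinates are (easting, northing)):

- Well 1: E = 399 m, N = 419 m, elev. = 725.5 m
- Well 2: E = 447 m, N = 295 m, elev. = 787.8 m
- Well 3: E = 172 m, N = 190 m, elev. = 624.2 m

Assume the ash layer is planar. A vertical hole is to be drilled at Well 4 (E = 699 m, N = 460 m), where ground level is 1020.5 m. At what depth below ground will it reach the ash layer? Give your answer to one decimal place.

99.1 m

Let the plane be z = a·E + b·N + c.
Well 2−Well 1: 48a − 124b = 62.3;  Well 3−Well 1: −227a − 229b = −101.3.
Solving gives a = 0.68543, b = −0.23709.
Then c = 725.5 − a·399 − b·419 = 551.35.
At (699, 460): z_contact = 479.12 − 109.06 + 551.35 = 921.41 m.
Depth below ground = 1020.5 − 921.41 = 99.1 m.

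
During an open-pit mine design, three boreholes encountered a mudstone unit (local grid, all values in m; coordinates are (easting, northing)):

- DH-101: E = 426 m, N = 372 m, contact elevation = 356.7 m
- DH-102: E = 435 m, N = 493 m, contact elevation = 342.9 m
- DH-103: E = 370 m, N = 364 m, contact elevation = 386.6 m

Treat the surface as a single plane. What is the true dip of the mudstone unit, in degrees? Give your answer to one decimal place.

Two edge vectors: DH-101→DH-102 = (9, 121, -13.8), DH-101→DH-103 = (-56, -8, 29.9).
Normal n = (DH-101→DH-102) × (DH-101→DH-103) = (3507.5, 503.7, 6704).
So ∂z/∂E = −n_x/n_z = −0.52320 and ∂z/∂N = −n_y/n_z = −0.07513.
Gradient magnitude |∇z| = √(a² + b²) = √(0.27373 + 0.00565) = 0.52856.
True dip = arctan(0.52856) = 27.9°, dipping toward E (azimuth ≈ 082°).

27.9°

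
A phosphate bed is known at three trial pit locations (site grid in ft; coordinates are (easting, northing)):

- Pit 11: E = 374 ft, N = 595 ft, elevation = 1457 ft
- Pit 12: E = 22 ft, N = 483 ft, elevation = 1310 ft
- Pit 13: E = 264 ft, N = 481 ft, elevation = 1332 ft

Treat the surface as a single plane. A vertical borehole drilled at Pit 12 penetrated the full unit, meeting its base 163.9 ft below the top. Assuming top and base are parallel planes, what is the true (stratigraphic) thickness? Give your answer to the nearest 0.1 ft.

Let the plane be z = a·E + b·N + c.
Pit 12−Pit 11: −352a − 112b = −147;  Pit 13−Pit 11: −110a − 114b = −125.
Solving gives a = 0.09918, b = 1.00079.
|∇z| = √(a²+b²) = 1.00569, so dip δ = arctan(1.00569) = 45.16°.
True thickness = vertical thickness × cos δ = 163.9 × cos 45.16° = 115.6 ft.

115.6 ft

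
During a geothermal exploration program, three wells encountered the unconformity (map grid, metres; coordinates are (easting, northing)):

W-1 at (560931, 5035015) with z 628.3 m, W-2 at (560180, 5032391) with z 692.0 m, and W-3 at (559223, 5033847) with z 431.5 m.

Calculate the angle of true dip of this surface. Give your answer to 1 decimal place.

Let the plane be z = a·E + b·N + c.
W-2−W-1: −751a − 2624b = 63.7;  W-3−W-1: −1708a − 1168b = −196.8.
Solving gives a = 0.16390, b = −0.07119.
Gradient magnitude |∇z| = √(a² + b²) = √(0.02686 + 0.00507) = 0.17869.
True dip = arctan(0.17869) = 10.1°, dipping toward WNW (azimuth ≈ 293°).

10.1°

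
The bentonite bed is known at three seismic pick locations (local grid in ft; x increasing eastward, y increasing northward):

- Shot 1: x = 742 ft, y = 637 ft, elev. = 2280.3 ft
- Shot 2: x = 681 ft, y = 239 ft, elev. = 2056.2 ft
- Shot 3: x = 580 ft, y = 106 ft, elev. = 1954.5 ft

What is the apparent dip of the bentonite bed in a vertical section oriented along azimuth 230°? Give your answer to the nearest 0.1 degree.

Let the plane be z = a·x + b·y + c.
Shot 2−Shot 1: −61a − 398b = −224.1;  Shot 3−Shot 1: −162a − 531b = −325.8.
Solving gives a = 0.33259, b = 0.51209.
Unit vector along 230° is (sin 230°, cos 230°) = (-0.7660, -0.6428).
Slope in that direction = a·(-0.7660) + b·(-0.6428) = −0.58395.
Apparent dip = arctan|0.58395| = 30.3° (true dip is 31.4°, so apparent ≤ true as expected).

30.3°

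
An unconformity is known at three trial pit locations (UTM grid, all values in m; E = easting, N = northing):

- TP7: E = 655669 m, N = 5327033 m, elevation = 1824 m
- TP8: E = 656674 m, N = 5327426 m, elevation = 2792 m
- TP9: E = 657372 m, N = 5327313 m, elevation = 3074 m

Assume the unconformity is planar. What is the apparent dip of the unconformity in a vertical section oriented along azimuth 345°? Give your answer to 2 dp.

Two edge vectors: TP7→TP8 = (1005, 393, 968), TP7→TP9 = (1703, 280, 1250).
Normal n = (TP7→TP8) × (TP7→TP9) = (220210, 392254, -387879).
So ∂z/∂E = −n_x/n_z = 0.56773 and ∂z/∂N = −n_y/n_z = 1.01128.
Unit vector along 345° is (sin 345°, cos 345°) = (-0.2588, 0.9659).
Slope in that direction = a·(-0.2588) + b·(0.9659) = 0.82988.
Apparent dip = arctan|0.82988| = 39.69° (true dip is 49.2°, so apparent ≤ true as expected).

39.69°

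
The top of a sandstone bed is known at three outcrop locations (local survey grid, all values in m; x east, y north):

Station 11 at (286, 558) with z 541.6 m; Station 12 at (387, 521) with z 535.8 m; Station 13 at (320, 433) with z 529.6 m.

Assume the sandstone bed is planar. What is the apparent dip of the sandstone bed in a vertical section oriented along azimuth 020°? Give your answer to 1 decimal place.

Two edge vectors: Station 11→Station 12 = (101, -37, -5.8), Station 11→Station 13 = (34, -125, -12).
Normal n = (Station 11→Station 12) × (Station 11→Station 13) = (-281, 1014.8, -11367).
So ∂z/∂x = −n_x/n_z = −0.02472 and ∂z/∂y = −n_y/n_z = 0.08928.
Unit vector along 020° is (sin 20°, cos 20°) = (0.3420, 0.9397).
Slope in that direction = a·(0.3420) + b·(0.9397) = 0.07544.
Apparent dip = arctan|0.07544| = 4.3° (true dip is 5.3°, so apparent ≤ true as expected).

4.3°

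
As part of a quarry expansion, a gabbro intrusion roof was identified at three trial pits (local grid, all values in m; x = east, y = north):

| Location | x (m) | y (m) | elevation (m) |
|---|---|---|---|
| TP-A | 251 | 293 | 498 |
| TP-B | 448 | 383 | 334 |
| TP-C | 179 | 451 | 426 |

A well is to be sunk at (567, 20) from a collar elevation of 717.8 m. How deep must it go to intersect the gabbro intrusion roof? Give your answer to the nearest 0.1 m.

Two edge vectors: TP-A→TP-B = (197, 90, -164), TP-A→TP-C = (-72, 158, -72).
Normal n = (TP-A→TP-B) × (TP-A→TP-C) = (19432, 25992, 37606).
So ∂z/∂x = −n_x/n_z = −0.51673 and ∂z/∂y = −n_y/n_z = −0.69117.
Intercept c from TP-A: 498 + 129.70 + 202.51 = 830.21.
At (567, 20): z_contact = −292.98 − 13.82 + 830.21 = 523.40 m.
Depth below ground = 717.8 − 523.40 = 194.4 m.

194.4 m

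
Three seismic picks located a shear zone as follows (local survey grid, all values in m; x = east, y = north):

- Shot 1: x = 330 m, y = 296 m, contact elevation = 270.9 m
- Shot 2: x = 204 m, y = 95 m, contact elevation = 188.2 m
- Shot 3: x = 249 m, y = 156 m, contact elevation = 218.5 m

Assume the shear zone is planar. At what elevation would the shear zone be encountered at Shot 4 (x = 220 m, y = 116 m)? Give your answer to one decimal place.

Let the plane be z = a·x + b·y + c.
Shot 2−Shot 1: −126a − 201b = −82.7;  Shot 3−Shot 1: −81a − 140b = −52.4.
Solving gives a = 0.76939, b = −0.07086.
Then c = 270.9 − a·330 − b·296 = 37.98.
At (220, 116): z = 169.3 − 8.2 + 37.98 = 199.0 m.

199.0 m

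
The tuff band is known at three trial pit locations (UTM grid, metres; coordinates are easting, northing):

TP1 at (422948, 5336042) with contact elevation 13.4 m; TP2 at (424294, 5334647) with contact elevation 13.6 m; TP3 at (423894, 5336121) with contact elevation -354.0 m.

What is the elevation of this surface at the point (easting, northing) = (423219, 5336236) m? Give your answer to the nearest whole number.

-151 m

Let the plane be z = a·easting + b·northing + c.
TP2−TP1: 1346a − 1395b = 0.2;  TP3−TP1: 946a + 79b = −367.4.
Solving gives a = −0.35940096, b = −0.34692020.
Then c = 13.4 − a·422948 − b·5336042 = 2003202.10.
At (423219, 5336236): z = −152105.3 − 1851248.1 + 2003202.10 = -151.3 m.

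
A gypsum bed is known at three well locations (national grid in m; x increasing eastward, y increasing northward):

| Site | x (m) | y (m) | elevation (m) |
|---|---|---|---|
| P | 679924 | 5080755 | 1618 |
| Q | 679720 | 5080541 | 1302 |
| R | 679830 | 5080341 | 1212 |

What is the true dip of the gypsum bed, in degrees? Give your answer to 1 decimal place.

47.0°

Let the plane be z = a·x + b·y + c.
Q−P: −204a − 214b = −316;  R−P: −94a − 414b = −406.
Solving gives a = 0.68293, b = 0.82561.
Gradient magnitude |∇z| = √(a² + b²) = √(0.46640 + 0.68164) = 1.07147.
True dip = arctan(1.07147) = 47.0°, dipping toward SW (azimuth ≈ 220°).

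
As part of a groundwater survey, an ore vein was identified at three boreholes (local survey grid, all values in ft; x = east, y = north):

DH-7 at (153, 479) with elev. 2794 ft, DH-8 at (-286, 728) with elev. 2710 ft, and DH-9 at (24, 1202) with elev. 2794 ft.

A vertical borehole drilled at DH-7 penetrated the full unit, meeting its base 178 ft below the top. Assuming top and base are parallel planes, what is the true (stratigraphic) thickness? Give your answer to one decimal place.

174.0 ft

Two edge vectors: DH-7→DH-8 = (-439, 249, -84), DH-7→DH-9 = (-129, 723, 0).
Normal n = (DH-7→DH-8) × (DH-7→DH-9) = (60732, 10836, -285276).
So ∂z/∂x = −n_x/n_z = 0.21289 and ∂z/∂y = −n_y/n_z = 0.03798.
|∇z| = √(a²+b²) = 0.21625, so dip δ = arctan(0.21625) = 12.20°.
True thickness = vertical thickness × cos δ = 178 × cos 12.20° = 174.0 ft.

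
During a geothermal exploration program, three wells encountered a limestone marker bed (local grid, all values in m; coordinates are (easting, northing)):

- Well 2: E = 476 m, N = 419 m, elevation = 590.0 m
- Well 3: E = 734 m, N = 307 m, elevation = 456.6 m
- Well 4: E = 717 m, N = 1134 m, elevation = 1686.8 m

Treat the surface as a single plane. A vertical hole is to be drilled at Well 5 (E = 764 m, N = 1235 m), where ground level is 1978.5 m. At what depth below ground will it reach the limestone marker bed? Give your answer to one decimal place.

Let the plane be z = a·E + b·N + c.
Well 3−Well 2: 258a − 112b = −133.4;  Well 4−Well 2: 241a + 715b = 1096.8.
Solving gives a = 0.129861, b = 1.490215.
Then c = 590 − a·476 − b·419 = −96.21.
At (764, 1235): z_contact = 99.21 + 1840.42 − 96.21 = 1843.42 m.
Depth below ground = 1978.5 − 1843.42 = 135.1 m.

135.1 m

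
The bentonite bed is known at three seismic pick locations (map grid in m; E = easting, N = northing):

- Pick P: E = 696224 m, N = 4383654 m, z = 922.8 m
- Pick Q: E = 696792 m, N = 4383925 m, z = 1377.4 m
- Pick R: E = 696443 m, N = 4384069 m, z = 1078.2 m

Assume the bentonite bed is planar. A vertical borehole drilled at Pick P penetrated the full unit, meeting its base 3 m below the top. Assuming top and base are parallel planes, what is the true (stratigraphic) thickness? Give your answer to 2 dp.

2.30 m

Let the plane be z = a·E + b·N + c.
Pick Q−Pick P: 568a + 271b = 454.6;  Pick R−Pick P: 219a + 415b = 155.4.
Solving gives a = 0.83089, b = −0.06401.
|∇z| = √(a²+b²) = 0.83336, so dip δ = arctan(0.83336) = 39.81°.
True thickness = vertical thickness × cos δ = 3 × cos 39.81° = 2.30 m.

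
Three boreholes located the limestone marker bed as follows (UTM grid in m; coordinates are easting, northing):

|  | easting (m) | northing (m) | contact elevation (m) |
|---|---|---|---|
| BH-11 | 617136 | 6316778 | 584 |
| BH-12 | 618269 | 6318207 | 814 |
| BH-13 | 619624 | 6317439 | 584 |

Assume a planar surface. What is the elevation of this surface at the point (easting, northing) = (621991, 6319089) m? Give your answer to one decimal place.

Two edge vectors: BH-11→BH-12 = (1133, 1429, 230), BH-11→BH-13 = (2488, 661, 0).
Normal n = (BH-11→BH-12) × (BH-11→BH-13) = (-152030, 572240, -2806439).
So ∂z/∂easting = −n_x/n_z = −0.054171853 and ∂z/∂northing = −n_y/n_z = 0.203902526.
Intercept c from BH-11: 584 + 33431.40 − 1288006.99 = −1253991.59.
At (621991, 6319089): z = −33694.4 + 1288478.2 − 1253991.59 = 792.2 m.

792.2 m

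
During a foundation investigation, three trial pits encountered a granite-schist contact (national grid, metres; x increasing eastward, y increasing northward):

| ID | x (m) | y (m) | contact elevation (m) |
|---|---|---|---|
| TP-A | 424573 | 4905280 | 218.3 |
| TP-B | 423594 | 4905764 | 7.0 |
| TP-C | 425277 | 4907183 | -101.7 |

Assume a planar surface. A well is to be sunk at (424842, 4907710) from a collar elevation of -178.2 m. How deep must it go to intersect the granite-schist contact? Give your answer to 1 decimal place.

Two edge vectors: TP-A→TP-B = (-979, 484, -211.3), TP-A→TP-C = (704, 1903, -320).
Normal n = (TP-A→TP-B) × (TP-A→TP-C) = (247223.9, -462035.2, -2203773).
So ∂z/∂x = −n_x/n_z = 0.112182108 and ∂z/∂y = −n_y/n_z = −0.209656439.
Intercept c from TP-A: 218.3 − 47629.49 + 1028423.54 = 981012.34.
At (424842, 4907710): z_contact = 47659.67 − 1028933.00 + 981012.34 = -260.99 m.
Depth below ground = -178.2 − (-260.99) = 82.8 m.

82.8 m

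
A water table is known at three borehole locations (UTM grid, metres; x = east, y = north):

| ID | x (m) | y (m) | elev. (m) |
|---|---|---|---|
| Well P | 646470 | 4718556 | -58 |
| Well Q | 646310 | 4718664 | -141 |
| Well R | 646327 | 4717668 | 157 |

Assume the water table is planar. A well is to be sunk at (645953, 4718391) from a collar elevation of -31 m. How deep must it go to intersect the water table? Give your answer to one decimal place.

144.2 m

Two edge vectors: Well P→Well Q = (-160, 108, -83), Well P→Well R = (-143, -888, 215).
Normal n = (Well P→Well Q) × (Well P→Well R) = (-50484, 46269, 157524).
So ∂z/∂x = −n_x/n_z = 0.320484498 and ∂z/∂y = −n_y/n_z = −0.293726670.
Intercept c from Well P: -58 − 207183.61 + 1385965.74 = 1178724.13.
At (645953, 4718391): z_contact = 207017.92 − 1385917.28 + 1178724.13 = -175.23 m.
Depth below ground = -31 − (-175.23) = 144.2 m.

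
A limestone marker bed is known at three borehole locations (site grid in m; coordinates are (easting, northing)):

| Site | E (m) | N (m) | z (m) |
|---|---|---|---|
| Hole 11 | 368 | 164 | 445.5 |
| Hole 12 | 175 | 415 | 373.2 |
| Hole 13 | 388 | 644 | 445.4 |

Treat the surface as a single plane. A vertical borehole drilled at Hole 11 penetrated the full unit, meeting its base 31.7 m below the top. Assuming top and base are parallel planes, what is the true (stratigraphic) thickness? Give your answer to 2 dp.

Let the plane be z = a·E + b·N + c.
Hole 12−Hole 11: −193a + 251b = −72.3;  Hole 13−Hole 11: 20a + 480b = −0.1.
Solving gives a = 0.35510, b = −0.01500.
|∇z| = √(a²+b²) = 0.35542, so dip δ = arctan(0.35542) = 19.57°.
True thickness = vertical thickness × cos δ = 31.7 × cos 19.57° = 29.87 m.

29.87 m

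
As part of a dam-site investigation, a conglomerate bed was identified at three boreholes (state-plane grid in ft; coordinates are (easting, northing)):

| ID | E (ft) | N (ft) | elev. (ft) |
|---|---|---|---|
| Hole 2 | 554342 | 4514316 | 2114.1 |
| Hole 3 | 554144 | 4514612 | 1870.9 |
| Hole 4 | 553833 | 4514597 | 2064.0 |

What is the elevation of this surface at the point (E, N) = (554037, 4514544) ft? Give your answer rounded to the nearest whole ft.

2013 ft

Let the plane be z = a·E + b·N + c.
Hole 3−Hole 2: −198a + 296b = −243.2;  Hole 4−Hole 2: −509a + 281b = −50.1.
Solving gives a = −0.56310483, b = −1.19829310.
Then c = 2114.1 − a·554342 − b·4514316 = 5723740.47.
At (554037, 4514544): z = −311980.9 − 5409746.9 + 5723740.47 = 2012.6 ft.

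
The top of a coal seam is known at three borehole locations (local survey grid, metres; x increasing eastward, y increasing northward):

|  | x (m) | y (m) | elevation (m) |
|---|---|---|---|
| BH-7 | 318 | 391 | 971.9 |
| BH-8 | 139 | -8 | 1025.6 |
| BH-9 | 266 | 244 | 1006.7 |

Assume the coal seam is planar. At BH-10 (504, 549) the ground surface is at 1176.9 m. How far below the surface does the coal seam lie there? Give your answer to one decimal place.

102.3 m

Let the plane be z = a·x + b·y + c.
BH-8−BH-7: −179a − 399b = 53.7;  BH-9−BH-7: −52a − 147b = 34.8.
Solving gives a = 1.07660, b = −0.61757.
Then c = 971.9 − a·318 − b·391 = 871.01.
At (504, 549): z_contact = 542.61 − 339.05 + 871.01 = 1074.57 m.
Depth below ground = 1176.9 − 1074.57 = 102.3 m.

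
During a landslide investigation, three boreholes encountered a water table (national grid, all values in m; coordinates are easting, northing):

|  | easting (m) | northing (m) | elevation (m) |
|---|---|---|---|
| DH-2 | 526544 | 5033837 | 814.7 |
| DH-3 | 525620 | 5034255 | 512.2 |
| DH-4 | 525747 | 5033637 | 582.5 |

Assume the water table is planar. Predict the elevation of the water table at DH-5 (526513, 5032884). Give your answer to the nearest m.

854 m

Two edge vectors: DH-2→DH-3 = (-924, 418, -302.5), DH-2→DH-4 = (-797, -200, -232.2).
Normal n = (DH-2→DH-3) × (DH-2→DH-4) = (-157559.6, 26539.7, 517946).
So ∂z/∂easting = −n_x/n_z = 0.30420082 and ∂z/∂northing = −n_y/n_z = −0.05124028.
Intercept c from DH-2: 814.7 − 160175.12 + 257935.24 = 98574.82.
At (526513, 5032884): z = 160165.7 − 257886.4 + 98574.82 = 854.1 m.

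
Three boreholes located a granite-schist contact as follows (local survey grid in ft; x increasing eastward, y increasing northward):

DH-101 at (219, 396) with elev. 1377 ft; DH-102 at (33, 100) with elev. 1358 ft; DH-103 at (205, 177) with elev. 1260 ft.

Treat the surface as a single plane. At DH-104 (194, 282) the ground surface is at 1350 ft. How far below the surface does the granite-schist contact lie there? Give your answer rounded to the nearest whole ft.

Two edge vectors: DH-101→DH-102 = (-186, -296, -19), DH-101→DH-103 = (-14, -219, -117).
Normal n = (DH-101→DH-102) × (DH-101→DH-103) = (30471, -21496, 36590).
So ∂z/∂x = −n_x/n_z = −0.83277 and ∂z/∂y = −n_y/n_z = 0.58748.
Intercept c from DH-101: 1377 + 182.38 − 232.64 = 1326.73.
At (194, 282): z_contact = −161.6 + 165.7 + 1326.73 = 1330.8 ft.
Depth below ground = 1350 − 1330.8 = 19 ft.

19 ft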